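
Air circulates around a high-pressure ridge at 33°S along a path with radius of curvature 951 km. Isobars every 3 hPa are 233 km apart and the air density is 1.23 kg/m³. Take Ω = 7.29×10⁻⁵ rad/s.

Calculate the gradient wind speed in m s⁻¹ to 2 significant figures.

17 m s⁻¹

Coriolis parameter at 33°S:
f = 2Ω sin φ = 2 × 7.29×10⁻⁵ × sin 33° = 7.94×10⁻⁵ s⁻¹
Pressure gradient: |∂P/∂n| = 300 Pa / 233000 m = 1.29×10⁻³ Pa/m
Geostrophic speed: V_g = |∂P/∂n|/(fρ) = 1.29×10⁻³/(7.94×10⁻⁵ × 1.23) = 13.2 m/s
Around a high, pressure-gradient force acts outward with centrifugal, so Coriolis balances both:
fV = (1/ρ)|∂P/∂n| + V²/R  →  V² − fR·V + fR·V_g = 0
With fR = 7.94×10⁻⁵ × 951×10³ m = 75.5 m/s:
V = [fR − √((fR)² − 4 fR V_g)]/2 = [75.5 − √(75.5² − 4×75.5×13.2)]/2 = 17 m/s
Supergeostrophic (V > V_g = 13.2 m/s), as expected around a high.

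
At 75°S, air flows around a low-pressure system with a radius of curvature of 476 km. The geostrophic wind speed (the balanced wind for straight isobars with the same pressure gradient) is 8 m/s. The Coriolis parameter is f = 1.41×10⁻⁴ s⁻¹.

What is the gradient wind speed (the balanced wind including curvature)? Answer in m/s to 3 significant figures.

7.22 m/s

Around a low, centrifugal force acts outward with Coriolis, so pressure-gradient force balances both:
(1/ρ)|∂P/∂n| = fV + V²/R  →  V² + fR·V − fR·V_g = 0
With fR = 1.41×10⁻⁴ × 476×10³ m = 67.1 m/s:
V = [−fR + √((fR)² + 4 fR V_g)]/2 = [−67.1 + √(67.1² + 4×67.1×8)]/2 = 7.22 m/s
Subgeostrophic (V < V_g = 8 m/s), as expected around a low.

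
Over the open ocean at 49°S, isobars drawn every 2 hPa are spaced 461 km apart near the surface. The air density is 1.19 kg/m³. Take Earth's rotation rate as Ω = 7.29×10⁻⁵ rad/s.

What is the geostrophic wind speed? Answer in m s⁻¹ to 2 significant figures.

3.3 m s⁻¹

Coriolis parameter at 49°S:
f = 2Ω sin φ = 2 × 7.29×10⁻⁵ × sin 49° = 1.10×10⁻⁴ s⁻¹
Pressure gradient: |∂P/∂n| = 200 Pa / 461000 m = 4.34×10⁻⁴ Pa/m
Geostrophic balance (pressure-gradient force = Coriolis force):
V_g = (1/(fρ)) |∂P/∂n| = 4.34×10⁻⁴ / (1.10×10⁻⁴ × 1.19) = 3.31 m/s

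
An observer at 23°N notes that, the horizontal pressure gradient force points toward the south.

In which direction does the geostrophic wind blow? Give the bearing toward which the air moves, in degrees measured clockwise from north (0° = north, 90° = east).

270°

The pressure-gradient force points toward the south (bearing 180°).
Geostrophic balance: in the Northern Hemisphere the Coriolis force deflects motion to the right, so the geostrophic wind blows 90° to the right of the pressure-gradient force (low pressure on the left).
Rotating 180° by 90° clockwise gives 270° — the wind blows toward the west.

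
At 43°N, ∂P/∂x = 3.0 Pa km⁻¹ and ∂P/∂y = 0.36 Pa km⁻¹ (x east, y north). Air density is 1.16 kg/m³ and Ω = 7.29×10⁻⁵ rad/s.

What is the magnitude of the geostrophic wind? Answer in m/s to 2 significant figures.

26 m/s

Coriolis parameter at 43°N:
f = 2Ω sin φ = 2 × 7.29×10⁻⁵ × sin 43° = 9.94×10⁻⁵ s⁻¹
Component geostrophic relations (x east, y north):
u_g = −(1/(fρ)) ∂P/∂y,  v_g = (1/(fρ)) ∂P/∂x
u_g = −(0.36×10⁻³)/(9.94×10⁻⁵ × 1.16) = −3.12 m/s;  v_g = (3.0×10⁻³)/(9.94×10⁻⁵ × 1.16) = 26.0 m/s
|V_g| = √(u_g² + v_g²) = 26.2 m/s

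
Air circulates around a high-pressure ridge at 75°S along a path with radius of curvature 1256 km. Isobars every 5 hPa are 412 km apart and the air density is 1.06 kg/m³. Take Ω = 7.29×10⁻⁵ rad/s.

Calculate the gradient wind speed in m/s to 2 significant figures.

8.5 m/s

Coriolis parameter at 75°S:
f = 2Ω sin φ = 2 × 7.29×10⁻⁵ × sin 75° = 1.41×10⁻⁴ s⁻¹
Pressure gradient: |∂P/∂n| = 500 Pa / 412000 m = 1.21×10⁻³ Pa/m
Geostrophic speed: V_g = |∂P/∂n|/(fρ) = 1.21×10⁻³/(1.41×10⁻⁴ × 1.06) = 8.13 m/s
Around a high, pressure-gradient force acts outward with centrifugal, so Coriolis balances both:
fV = (1/ρ)|∂P/∂n| + V²/R  →  V² − fR·V + fR·V_g = 0
With fR = 1.41×10⁻⁴ × 1256×10³ m = 177 m/s:
V = [fR − √((fR)² − 4 fR V_g)]/2 = [177 − √(177² − 4×177×8.13)]/2 = 8.54 m/s
Supergeostrophic (V > V_g = 8.13 m/s), as expected around a high.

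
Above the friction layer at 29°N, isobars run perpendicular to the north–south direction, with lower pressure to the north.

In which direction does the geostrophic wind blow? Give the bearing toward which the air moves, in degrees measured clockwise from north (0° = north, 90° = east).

The pressure-gradient force points toward the north (bearing 000°).
Geostrophic balance: in the Northern Hemisphere the Coriolis force deflects motion to the right, so the geostrophic wind blows 90° to the right of the pressure-gradient force (low pressure on the left).
Rotating 000° by 90° clockwise gives 090° — the wind blows toward the east.

090°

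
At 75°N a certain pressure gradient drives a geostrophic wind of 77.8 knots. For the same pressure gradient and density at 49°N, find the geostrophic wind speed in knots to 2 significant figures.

With the same pressure gradient and density, V_g ∝ 1/f ∝ 1/sin φ.
V₂ = V₁ · sin φ₁ / sin φ₂ = 77.8 × sin 75° / sin 49°
V₂ = 77.8 × 0.9659/0.7547 = 100 knots

100 knots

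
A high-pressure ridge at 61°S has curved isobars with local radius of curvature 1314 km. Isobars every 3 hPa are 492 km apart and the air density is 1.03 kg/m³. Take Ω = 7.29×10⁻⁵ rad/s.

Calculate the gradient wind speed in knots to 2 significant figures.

9.3 knots

Coriolis parameter at 61°S:
f = 2Ω sin φ = 2 × 7.29×10⁻⁵ × sin 61° = 1.28×10⁻⁴ s⁻¹
Pressure gradient: |∂P/∂n| = 300 Pa / 492000 m = 6.10×10⁻⁴ Pa/m
Geostrophic speed: V_g = |∂P/∂n|/(fρ) = 6.10×10⁻⁴/(1.28×10⁻⁴ × 1.03) = 4.64 m/s
Around a high, pressure-gradient force acts outward with centrifugal, so Coriolis balances both:
fV = (1/ρ)|∂P/∂n| + V²/R  →  V² − fR·V + fR·V_g = 0
With fR = 1.28×10⁻⁴ × 1314×10³ m = 168 m/s:
V = [fR − √((fR)² − 4 fR V_g)]/2 = [168 − √(168² − 4×168×4.64)]/2 = 4.78 m/s
Supergeostrophic (V > V_g = 4.64 m/s), as expected around a high.
Converting: 4.78 m/s × 1.944 = 9.3 knots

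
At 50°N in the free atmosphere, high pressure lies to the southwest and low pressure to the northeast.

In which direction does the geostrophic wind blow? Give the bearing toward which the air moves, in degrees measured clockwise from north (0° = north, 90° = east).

The pressure-gradient force points toward the northeast (bearing 045°).
Geostrophic balance: in the Northern Hemisphere the Coriolis force deflects motion to the right, so the geostrophic wind blows 90° to the right of the pressure-gradient force (low pressure on the left).
Rotating 045° by 90° clockwise gives 135° — the wind blows toward the southeast.

135°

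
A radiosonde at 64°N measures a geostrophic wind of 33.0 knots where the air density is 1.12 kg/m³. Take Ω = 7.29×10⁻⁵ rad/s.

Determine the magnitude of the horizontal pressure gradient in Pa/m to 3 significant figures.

2.49×10⁻³ Pa/m

Coriolis parameter at 64°N:
f = 2Ω sin φ = 2 × 7.29×10⁻⁵ × sin 64° = 1.31×10⁻⁴ s⁻¹
Wind speed in SI: 33.0 knots = 17.0 m/s
Geostrophic balance rearranged: |∂P/∂n| = f ρ V_g
|∂P/∂n| = 1.31×10⁻⁴ × 1.12 × 17.0 = 2.49×10⁻³ Pa/m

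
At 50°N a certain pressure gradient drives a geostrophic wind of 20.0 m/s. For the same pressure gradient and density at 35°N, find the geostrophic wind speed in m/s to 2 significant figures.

With the same pressure gradient and density, V_g ∝ 1/f ∝ 1/sin φ.
V₂ = V₁ · sin φ₁ / sin φ₂ = 20.0 × sin 50° / sin 35°
V₂ = 20.0 × 0.7660/0.5736 = 27 m/s

27 m/s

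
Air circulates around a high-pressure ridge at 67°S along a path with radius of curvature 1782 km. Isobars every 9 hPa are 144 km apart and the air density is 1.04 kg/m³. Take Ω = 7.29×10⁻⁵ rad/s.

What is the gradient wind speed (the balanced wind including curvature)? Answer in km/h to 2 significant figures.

Coriolis parameter at 67°S:
f = 2Ω sin φ = 2 × 7.29×10⁻⁵ × sin 67° = 1.34×10⁻⁴ s⁻¹
Pressure gradient: |∂P/∂n| = 900 Pa / 144000 m = 6.25×10⁻³ Pa/m
Geostrophic speed: V_g = |∂P/∂n|/(fρ) = 6.25×10⁻³/(1.34×10⁻⁴ × 1.04) = 44.8 m/s
Around a high, pressure-gradient force acts outward with centrifugal, so Coriolis balances both:
fV = (1/ρ)|∂P/∂n| + V²/R  →  V² − fR·V + fR·V_g = 0
With fR = 1.34×10⁻⁴ × 1782×10³ m = 239 m/s:
V = [fR − √((fR)² − 4 fR V_g)]/2 = [239 − √(239² − 4×239×44.8)]/2 = 59.7 m/s
Supergeostrophic (V > V_g = 44.8 m/s), as expected around a high.
Converting: 59.7 m/s × 3.6 = 210 km/h

210 km/h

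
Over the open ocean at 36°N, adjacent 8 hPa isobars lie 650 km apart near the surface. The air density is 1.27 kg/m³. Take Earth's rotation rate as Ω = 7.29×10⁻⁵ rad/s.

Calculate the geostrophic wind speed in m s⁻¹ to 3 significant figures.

Coriolis parameter at 36°N:
f = 2Ω sin φ = 2 × 7.29×10⁻⁵ × sin 36° = 8.57×10⁻⁵ s⁻¹
Pressure gradient: |∂P/∂n| = 800 Pa / 650000 m = 1.23×10⁻³ Pa/m
Geostrophic balance (pressure-gradient force = Coriolis force):
V_g = (1/(fρ)) |∂P/∂n| = 1.23×10⁻³ / (8.57×10⁻⁵ × 1.27) = 11.3 m/s

11.3 m s⁻¹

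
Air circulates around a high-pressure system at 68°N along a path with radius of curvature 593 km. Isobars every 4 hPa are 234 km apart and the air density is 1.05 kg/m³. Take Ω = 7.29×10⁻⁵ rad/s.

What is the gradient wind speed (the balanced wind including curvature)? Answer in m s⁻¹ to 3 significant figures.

14.8 m s⁻¹

Coriolis parameter at 68°N:
f = 2Ω sin φ = 2 × 7.29×10⁻⁵ × sin 68° = 1.35×10⁻⁴ s⁻¹
Pressure gradient: |∂P/∂n| = 400 Pa / 234000 m = 1.71×10⁻³ Pa/m
Geostrophic speed: V_g = |∂P/∂n|/(fρ) = 1.71×10⁻³/(1.35×10⁻⁴ × 1.05) = 12.0 m/s
Around a high, pressure-gradient force acts outward with centrifugal, so Coriolis balances both:
fV = (1/ρ)|∂P/∂n| + V²/R  →  V² − fR·V + fR·V_g = 0
With fR = 1.35×10⁻⁴ × 593×10³ m = 80.2 m/s:
V = [fR − √((fR)² − 4 fR V_g)]/2 = [80.2 − √(80.2² − 4×80.2×12)]/2 = 14.8 m/s
Supergeostrophic (V > V_g = 12 m/s), as expected around a high.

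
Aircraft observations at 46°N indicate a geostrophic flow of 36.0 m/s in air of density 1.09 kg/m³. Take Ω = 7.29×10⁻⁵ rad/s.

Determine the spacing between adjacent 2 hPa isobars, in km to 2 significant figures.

49 km

Coriolis parameter at 46°N:
f = 2Ω sin φ = 2 × 7.29×10⁻⁵ × sin 46° = 1.05×10⁻⁴ s⁻¹
Geostrophic balance rearranged: |∂P/∂n| = f ρ V_g
|∂P/∂n| = 1.05×10⁻⁴ × 1.09 × 36.0 = 4.12×10⁻³ Pa/m
Isobar spacing: Δn = ΔP/|∂P/∂n| = 200 Pa / 4.12×10⁻³ Pa/m = 48597 m ≈ 49 km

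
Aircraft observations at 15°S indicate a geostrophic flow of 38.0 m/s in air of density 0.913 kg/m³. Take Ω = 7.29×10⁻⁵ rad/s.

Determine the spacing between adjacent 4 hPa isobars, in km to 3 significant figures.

Coriolis parameter at 15°S:
f = 2Ω sin φ = 2 × 7.29×10⁻⁵ × sin 15° = 3.77×10⁻⁵ s⁻¹
Geostrophic balance rearranged: |∂P/∂n| = f ρ V_g
|∂P/∂n| = 3.77×10⁻⁵ × 0.913 × 38.0 = 1.31×10⁻³ Pa/m
Isobar spacing: Δn = ΔP/|∂P/∂n| = 400 Pa / 1.31×10⁻³ Pa/m = 305529 m ≈ 306 km

306 km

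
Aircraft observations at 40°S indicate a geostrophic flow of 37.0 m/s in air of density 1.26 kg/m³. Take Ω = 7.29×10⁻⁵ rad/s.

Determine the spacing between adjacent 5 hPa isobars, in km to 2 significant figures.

Coriolis parameter at 40°S:
f = 2Ω sin φ = 2 × 7.29×10⁻⁵ × sin 40° = 9.37×10⁻⁵ s⁻¹
Geostrophic balance rearranged: |∂P/∂n| = f ρ V_g
|∂P/∂n| = 9.37×10⁻⁵ × 1.26 × 37.0 = 4.37×10⁻³ Pa/m
Isobar spacing: Δn = ΔP/|∂P/∂n| = 500 Pa / 4.37×10⁻³ Pa/m = 114439 m ≈ 110 km

110 km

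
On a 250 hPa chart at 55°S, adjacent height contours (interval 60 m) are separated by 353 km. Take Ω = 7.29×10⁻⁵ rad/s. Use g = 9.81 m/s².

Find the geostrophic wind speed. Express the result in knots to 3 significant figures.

Coriolis parameter at 55°S:
f = 2Ω sin φ = 2 × 7.29×10⁻⁵ × sin 55° = 1.19×10⁻⁴ s⁻¹
Height gradient: |∂Z/∂n| = 60 m / 353000 m = 1.70×10⁻⁴
On a pressure surface, geostrophic balance gives V_g = (g/f)|∂Z/∂n|:
V_g = 9.81 × 1.70×10⁻⁴ / 1.19×10⁻⁴ = 14.0 m/s
Converting: 14.0 m/s × 1.944 = 27.1 knots

27.1 knots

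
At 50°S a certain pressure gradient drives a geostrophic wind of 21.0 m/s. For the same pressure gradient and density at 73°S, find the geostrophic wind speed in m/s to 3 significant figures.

With the same pressure gradient and density, V_g ∝ 1/f ∝ 1/sin φ.
V₂ = V₁ · sin φ₁ / sin φ₂ = 21.0 × sin 50° / sin 73°
V₂ = 21.0 × 0.7660/0.9563 = 16.8 m/s

16.8 m/s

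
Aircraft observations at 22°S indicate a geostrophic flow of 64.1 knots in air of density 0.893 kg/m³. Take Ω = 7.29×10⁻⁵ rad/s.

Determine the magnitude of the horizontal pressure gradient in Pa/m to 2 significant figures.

1.6×10⁻³ Pa/m

Coriolis parameter at 22°S:
f = 2Ω sin φ = 2 × 7.29×10⁻⁵ × sin 22° = 5.46×10⁻⁵ s⁻¹
Wind speed in SI: 64.1 knots = 33.0 m/s
Geostrophic balance rearranged: |∂P/∂n| = f ρ V_g
|∂P/∂n| = 5.46×10⁻⁵ × 0.893 × 33.0 = 1.61×10⁻³ Pa/m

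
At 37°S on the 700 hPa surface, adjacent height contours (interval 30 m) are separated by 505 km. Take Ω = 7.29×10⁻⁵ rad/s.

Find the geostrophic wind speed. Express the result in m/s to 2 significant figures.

6.6 m/s

Coriolis parameter at 37°S:
f = 2Ω sin φ = 2 × 7.29×10⁻⁵ × sin 37° = 8.77×10⁻⁵ s⁻¹
Height gradient: |∂Z/∂n| = 30 m / 505000 m = 5.94×10⁻⁵
On a pressure surface, geostrophic balance gives V_g = (g/f)|∂Z/∂n|:
V_g = 9.81 × 5.94×10⁻⁵ / 8.77×10⁻⁵ = 6.64 m/s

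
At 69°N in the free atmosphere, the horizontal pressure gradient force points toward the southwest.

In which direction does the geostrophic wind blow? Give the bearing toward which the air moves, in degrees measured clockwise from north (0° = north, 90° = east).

The pressure-gradient force points toward the southwest (bearing 225°).
Geostrophic balance: in the Northern Hemisphere the Coriolis force deflects motion to the right, so the geostrophic wind blows 90° to the right of the pressure-gradient force (low pressure on the left).
Rotating 225° by 90° clockwise gives 315° — the wind blows toward the northwest.

315°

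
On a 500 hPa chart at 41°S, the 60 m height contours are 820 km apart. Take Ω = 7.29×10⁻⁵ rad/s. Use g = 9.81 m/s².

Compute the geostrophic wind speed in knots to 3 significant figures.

Coriolis parameter at 41°S:
f = 2Ω sin φ = 2 × 7.29×10⁻⁵ × sin 41° = 9.57×10⁻⁵ s⁻¹
Height gradient: |∂Z/∂n| = 60 m / 820000 m = 7.32×10⁻⁵
On a pressure surface, geostrophic balance gives V_g = (g/f)|∂Z/∂n|:
V_g = 9.81 × 7.32×10⁻⁵ / 9.57×10⁻⁵ = 7.50 m/s
Converting: 7.50 m/s × 1.944 = 14.6 knots

14.6 knots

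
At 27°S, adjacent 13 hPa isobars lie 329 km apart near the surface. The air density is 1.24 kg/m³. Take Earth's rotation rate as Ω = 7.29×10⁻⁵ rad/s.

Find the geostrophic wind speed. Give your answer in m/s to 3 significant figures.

Coriolis parameter at 27°S:
f = 2Ω sin φ = 2 × 7.29×10⁻⁵ × sin 27° = 6.62×10⁻⁵ s⁻¹
Pressure gradient: |∂P/∂n| = 1300 Pa / 329000 m = 3.95×10⁻³ Pa/m
Geostrophic balance (pressure-gradient force = Coriolis force):
V_g = (1/(fρ)) |∂P/∂n| = 3.95×10⁻³ / (6.62×10⁻⁵ × 1.24) = 48.1 m/s

48.1 m/s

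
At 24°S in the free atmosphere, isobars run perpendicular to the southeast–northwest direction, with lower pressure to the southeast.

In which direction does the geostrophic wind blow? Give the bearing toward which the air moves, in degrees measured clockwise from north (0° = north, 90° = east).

045°

The pressure-gradient force points toward the southeast (bearing 135°).
Geostrophic balance: in the Southern Hemisphere the Coriolis force deflects motion to the left, so the geostrophic wind blows 90° to the left of the pressure-gradient force (low pressure on the right).
Rotating 135° by 90° counterclockwise gives 045° — the wind blows toward the northeast.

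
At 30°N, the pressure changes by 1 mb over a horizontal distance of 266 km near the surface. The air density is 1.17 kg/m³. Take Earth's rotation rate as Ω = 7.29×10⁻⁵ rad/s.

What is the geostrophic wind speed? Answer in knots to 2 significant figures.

Coriolis parameter at 30°N:
f = 2Ω sin φ = 2 × 7.29×10⁻⁵ × sin 30° = 7.29×10⁻⁵ s⁻¹
Pressure gradient: |∂P/∂n| = 100 Pa / 266000 m = 3.76×10⁻⁴ Pa/m
Geostrophic balance (pressure-gradient force = Coriolis force):
V_g = (1/(fρ)) |∂P/∂n| = 3.76×10⁻⁴ / (7.29×10⁻⁵ × 1.17) = 4.41 m/s
Converting: 4.41 m/s × 1.944 = 8.6 knots

8.6 knots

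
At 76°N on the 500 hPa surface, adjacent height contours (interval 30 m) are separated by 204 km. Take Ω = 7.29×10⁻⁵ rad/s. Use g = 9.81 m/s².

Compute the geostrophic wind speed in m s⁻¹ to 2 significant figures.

10 m s⁻¹

Coriolis parameter at 76°N:
f = 2Ω sin φ = 2 × 7.29×10⁻⁵ × sin 76° = 1.41×10⁻⁴ s⁻¹
Height gradient: |∂Z/∂n| = 30 m / 204000 m = 1.47×10⁻⁴
On a pressure surface, geostrophic balance gives V_g = (g/f)|∂Z/∂n|:
V_g = 9.81 × 1.47×10⁻⁴ / 1.41×10⁻⁴ = 10.2 m/s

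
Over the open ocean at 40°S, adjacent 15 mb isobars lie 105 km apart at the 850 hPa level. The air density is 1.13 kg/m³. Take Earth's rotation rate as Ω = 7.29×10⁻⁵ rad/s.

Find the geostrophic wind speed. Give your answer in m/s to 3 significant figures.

Coriolis parameter at 40°S:
f = 2Ω sin φ = 2 × 7.29×10⁻⁵ × sin 40° = 9.37×10⁻⁵ s⁻¹
Pressure gradient: |∂P/∂n| = 1500 Pa / 105000 m = 1.43×10⁻² Pa/m
Geostrophic balance (pressure-gradient force = Coriolis force):
V_g = (1/(fρ)) |∂P/∂n| = 1.43×10⁻² / (9.37×10⁻⁵ × 1.13) = 135 m/s

135 m/s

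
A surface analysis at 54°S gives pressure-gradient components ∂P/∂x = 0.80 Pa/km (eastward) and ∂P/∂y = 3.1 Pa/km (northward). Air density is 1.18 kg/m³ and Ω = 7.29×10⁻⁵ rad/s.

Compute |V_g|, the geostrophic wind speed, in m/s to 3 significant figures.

23.0 m/s

Coriolis parameter at 54°S:
f = 2Ω sin φ = 2 × 7.29×10⁻⁵ × sin 54° = 1.18×10⁻⁴ s⁻¹
In the Southern Hemisphere f is negative: f = −1.18×10⁻⁴ s⁻¹.
Component geostrophic relations (x east, y north):
u_g = −(1/(fρ)) ∂P/∂y,  v_g = (1/(fρ)) ∂P/∂x
u_g = −(3.1×10⁻³)/(−1.18×10⁻⁴ × 1.18) = 22.3 m/s;  v_g = (0.80×10⁻³)/(−1.18×10⁻⁴ × 1.18) = −5.75 m/s
|V_g| = √(u_g² + v_g²) = 23.0 m/s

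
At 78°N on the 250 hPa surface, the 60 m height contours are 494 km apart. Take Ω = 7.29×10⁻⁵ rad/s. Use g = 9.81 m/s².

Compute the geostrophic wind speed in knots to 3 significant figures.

Coriolis parameter at 78°N:
f = 2Ω sin φ = 2 × 7.29×10⁻⁵ × sin 78° = 1.43×10⁻⁴ s⁻¹
Height gradient: |∂Z/∂n| = 60 m / 494000 m = 1.21×10⁻⁴
On a pressure surface, geostrophic balance gives V_g = (g/f)|∂Z/∂n|:
V_g = 9.81 × 1.21×10⁻⁴ / 1.43×10⁻⁴ = 8.35 m/s
Converting: 8.35 m/s × 1.944 = 16.2 knots

16.2 knots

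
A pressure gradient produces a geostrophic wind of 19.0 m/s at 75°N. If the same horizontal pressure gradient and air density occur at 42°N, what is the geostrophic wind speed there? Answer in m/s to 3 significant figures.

27.4 m/s

With the same pressure gradient and density, V_g ∝ 1/f ∝ 1/sin φ.
V₂ = V₁ · sin φ₁ / sin φ₂ = 19.0 × sin 75° / sin 42°
V₂ = 19.0 × 0.9659/0.6691 = 27.4 m/s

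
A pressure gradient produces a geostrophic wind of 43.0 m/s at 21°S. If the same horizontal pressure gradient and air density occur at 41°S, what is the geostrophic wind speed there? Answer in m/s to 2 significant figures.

With the same pressure gradient and density, V_g ∝ 1/f ∝ 1/sin φ.
V₂ = V₁ · sin φ₁ / sin φ₂ = 43.0 × sin 21° / sin 41°
V₂ = 43.0 × 0.3584/0.6561 = 23 m/s

23 m/s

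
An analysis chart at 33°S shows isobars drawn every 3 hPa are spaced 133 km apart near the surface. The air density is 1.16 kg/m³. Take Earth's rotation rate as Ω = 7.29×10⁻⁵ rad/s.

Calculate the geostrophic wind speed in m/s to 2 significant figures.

24 m/s

Coriolis parameter at 33°S:
f = 2Ω sin φ = 2 × 7.29×10⁻⁵ × sin 33° = 7.94×10⁻⁵ s⁻¹
Pressure gradient: |∂P/∂n| = 300 Pa / 133000 m = 2.26×10⁻³ Pa/m
Geostrophic balance (pressure-gradient force = Coriolis force):
V_g = (1/(fρ)) |∂P/∂n| = 2.26×10⁻³ / (7.94×10⁻⁵ × 1.16) = 24.5 m/s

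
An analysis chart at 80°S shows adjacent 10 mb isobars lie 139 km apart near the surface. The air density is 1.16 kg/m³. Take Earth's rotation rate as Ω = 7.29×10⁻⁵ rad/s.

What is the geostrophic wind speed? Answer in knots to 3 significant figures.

Coriolis parameter at 80°S:
f = 2Ω sin φ = 2 × 7.29×10⁻⁵ × sin 80° = 1.44×10⁻⁴ s⁻¹
Pressure gradient: |∂P/∂n| = 1000 Pa / 139000 m = 7.19×10⁻³ Pa/m
Geostrophic balance (pressure-gradient force = Coriolis force):
V_g = (1/(fρ)) |∂P/∂n| = 7.19×10⁻³ / (1.44×10⁻⁴ × 1.16) = 43.2 m/s
Converting: 43.2 m/s × 1.944 = 84.0 knots

84.0 knots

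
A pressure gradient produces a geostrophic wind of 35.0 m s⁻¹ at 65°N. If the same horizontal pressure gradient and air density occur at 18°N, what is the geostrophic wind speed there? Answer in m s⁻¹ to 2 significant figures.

100 m s⁻¹

With the same pressure gradient and density, V_g ∝ 1/f ∝ 1/sin φ.
V₂ = V₁ · sin φ₁ / sin φ₂ = 35.0 × sin 65° / sin 18°
V₂ = 35.0 × 0.9063/0.3090 = 100 m s⁻¹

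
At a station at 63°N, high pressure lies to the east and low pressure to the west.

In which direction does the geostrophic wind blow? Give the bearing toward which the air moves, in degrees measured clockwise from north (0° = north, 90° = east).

The pressure-gradient force points toward the west (bearing 270°).
Geostrophic balance: in the Northern Hemisphere the Coriolis force deflects motion to the right, so the geostrophic wind blows 90° to the right of the pressure-gradient force (low pressure on the left).
Rotating 270° by 90° clockwise gives 000° — the wind blows toward the north.

000°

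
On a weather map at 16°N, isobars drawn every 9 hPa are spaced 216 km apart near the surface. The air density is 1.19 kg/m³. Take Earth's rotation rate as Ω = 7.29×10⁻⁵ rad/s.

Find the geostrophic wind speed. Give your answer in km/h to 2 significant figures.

Coriolis parameter at 16°N:
f = 2Ω sin φ = 2 × 7.29×10⁻⁵ × sin 16° = 4.02×10⁻⁵ s⁻¹
Pressure gradient: |∂P/∂n| = 900 Pa / 216000 m = 4.17×10⁻³ Pa/m
Geostrophic balance (pressure-gradient force = Coriolis force):
V_g = (1/(fρ)) |∂P/∂n| = 4.17×10⁻³ / (4.02×10⁻⁵ × 1.19) = 87.1 m/s
Converting: 87.1 m/s × 3.6 = 310 km/h

310 km/h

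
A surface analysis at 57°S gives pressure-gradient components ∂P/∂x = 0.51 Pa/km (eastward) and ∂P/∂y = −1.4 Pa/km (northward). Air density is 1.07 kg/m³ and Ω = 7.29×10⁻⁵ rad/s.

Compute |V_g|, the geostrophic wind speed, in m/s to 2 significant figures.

Coriolis parameter at 57°S:
f = 2Ω sin φ = 2 × 7.29×10⁻⁵ × sin 57° = 1.22×10⁻⁴ s⁻¹
In the Southern Hemisphere f is negative: f = −1.22×10⁻⁴ s⁻¹.
Component geostrophic relations (x east, y north):
u_g = −(1/(fρ)) ∂P/∂y,  v_g = (1/(fρ)) ∂P/∂x
u_g = −(−1.4×10⁻³)/(−1.22×10⁻⁴ × 1.07) = −10.7 m/s;  v_g = (0.51×10⁻³)/(−1.22×10⁻⁴ × 1.07) = −3.90 m/s
|V_g| = √(u_g² + v_g²) = 11.4 m/s

11 m/s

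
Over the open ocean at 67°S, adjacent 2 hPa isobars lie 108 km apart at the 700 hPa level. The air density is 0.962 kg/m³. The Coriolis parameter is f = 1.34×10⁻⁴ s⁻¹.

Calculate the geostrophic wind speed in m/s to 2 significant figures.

14 m/s

Pressure gradient: |∂P/∂n| = 200 Pa / 108000 m = 1.85×10⁻³ Pa/m
Geostrophic balance (pressure-gradient force = Coriolis force):
V_g = (1/(fρ)) |∂P/∂n| = 1.85×10⁻³ / (1.34×10⁻⁴ × 0.962) = 14.4 m/s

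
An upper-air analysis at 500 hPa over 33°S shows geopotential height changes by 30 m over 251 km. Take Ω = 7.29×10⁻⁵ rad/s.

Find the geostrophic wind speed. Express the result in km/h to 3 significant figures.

Coriolis parameter at 33°S:
f = 2Ω sin φ = 2 × 7.29×10⁻⁵ × sin 33° = 7.94×10⁻⁵ s⁻¹
Height gradient: |∂Z/∂n| = 30 m / 251000 m = 1.20×10⁻⁴
On a pressure surface, geostrophic balance gives V_g = (g/f)|∂Z/∂n|:
V_g = 9.81 × 1.20×10⁻⁴ / 7.94×10⁻⁵ = 14.8 m/s
Converting: 14.8 m/s × 3.6 = 53.2 km/h

53.2 km/h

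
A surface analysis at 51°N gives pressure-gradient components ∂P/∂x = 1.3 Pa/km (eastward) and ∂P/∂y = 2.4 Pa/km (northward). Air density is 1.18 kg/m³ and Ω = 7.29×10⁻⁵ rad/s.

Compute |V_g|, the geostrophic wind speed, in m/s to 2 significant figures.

20 m/s

Coriolis parameter at 51°N:
f = 2Ω sin φ = 2 × 7.29×10⁻⁵ × sin 51° = 1.13×10⁻⁴ s⁻¹
Component geostrophic relations (x east, y north):
u_g = −(1/(fρ)) ∂P/∂y,  v_g = (1/(fρ)) ∂P/∂x
u_g = −(2.4×10⁻³)/(1.13×10⁻⁴ × 1.18) = −18.0 m/s;  v_g = (1.3×10⁻³)/(1.13×10⁻⁴ × 1.18) = 9.72 m/s
|V_g| = √(u_g² + v_g²) = 20.4 m/s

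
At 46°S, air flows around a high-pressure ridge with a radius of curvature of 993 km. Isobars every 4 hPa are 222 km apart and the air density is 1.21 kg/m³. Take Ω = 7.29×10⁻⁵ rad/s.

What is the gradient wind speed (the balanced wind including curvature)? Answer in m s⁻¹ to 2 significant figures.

Coriolis parameter at 46°S:
f = 2Ω sin φ = 2 × 7.29×10⁻⁵ × sin 46° = 1.05×10⁻⁴ s⁻¹
Pressure gradient: |∂P/∂n| = 400 Pa / 222000 m = 1.80×10⁻³ Pa/m
Geostrophic speed: V_g = |∂P/∂n|/(fρ) = 1.80×10⁻³/(1.05×10⁻⁴ × 1.21) = 14.2 m/s
Around a high, pressure-gradient force acts outward with centrifugal, so Coriolis balances both:
fV = (1/ρ)|∂P/∂n| + V²/R  →  V² − fR·V + fR·V_g = 0
With fR = 1.05×10⁻⁴ × 993×10³ m = 104 m/s:
V = [fR − √((fR)² − 4 fR V_g)]/2 = [104 − √(104² − 4×104×14.2)]/2 = 17 m/s
Supergeostrophic (V > V_g = 14.2 m/s), as expected around a high.

17 m s⁻¹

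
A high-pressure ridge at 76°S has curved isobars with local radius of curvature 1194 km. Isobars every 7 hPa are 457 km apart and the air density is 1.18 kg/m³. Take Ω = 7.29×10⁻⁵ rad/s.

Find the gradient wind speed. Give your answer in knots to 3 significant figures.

Coriolis parameter at 76°S:
f = 2Ω sin φ = 2 × 7.29×10⁻⁵ × sin 76° = 1.41×10⁻⁴ s⁻¹
Pressure gradient: |∂P/∂n| = 700 Pa / 457000 m = 1.53×10⁻³ Pa/m
Geostrophic speed: V_g = |∂P/∂n|/(fρ) = 1.53×10⁻³/(1.41×10⁻⁴ × 1.18) = 9.18 m/s
Around a high, pressure-gradient force acts outward with centrifugal, so Coriolis balances both:
fV = (1/ρ)|∂P/∂n| + V²/R  →  V² − fR·V + fR·V_g = 0
With fR = 1.41×10⁻⁴ × 1194×10³ m = 169 m/s:
V = [fR − √((fR)² − 4 fR V_g)]/2 = [169 − √(169² − 4×169×9.18)]/2 = 9.74 m/s
Supergeostrophic (V > V_g = 9.18 m/s), as expected around a high.
Converting: 9.74 m/s × 1.944 = 18.9 knots

18.9 knots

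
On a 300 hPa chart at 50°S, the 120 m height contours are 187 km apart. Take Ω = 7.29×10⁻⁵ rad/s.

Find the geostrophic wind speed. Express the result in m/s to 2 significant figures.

56 m/s

Coriolis parameter at 50°S:
f = 2Ω sin φ = 2 × 7.29×10⁻⁵ × sin 50° = 1.12×10⁻⁴ s⁻¹
Height gradient: |∂Z/∂n| = 120 m / 187000 m = 6.42×10⁻⁴
On a pressure surface, geostrophic balance gives V_g = (g/f)|∂Z/∂n|:
V_g = 9.81 × 6.42×10⁻⁴ / 1.12×10⁻⁴ = 56.4 m/s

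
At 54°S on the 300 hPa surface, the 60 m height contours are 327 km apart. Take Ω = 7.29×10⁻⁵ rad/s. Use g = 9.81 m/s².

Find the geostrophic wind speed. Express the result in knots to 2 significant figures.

Coriolis parameter at 54°S:
f = 2Ω sin φ = 2 × 7.29×10⁻⁵ × sin 54° = 1.18×10⁻⁴ s⁻¹
Height gradient: |∂Z/∂n| = 60 m / 327000 m = 1.83×10⁻⁴
On a pressure surface, geostrophic balance gives V_g = (g/f)|∂Z/∂n|:
V_g = 9.81 × 1.83×10⁻⁴ / 1.18×10⁻⁴ = 15.3 m/s
Converting: 15.3 m/s × 1.944 = 30 knots

30 knots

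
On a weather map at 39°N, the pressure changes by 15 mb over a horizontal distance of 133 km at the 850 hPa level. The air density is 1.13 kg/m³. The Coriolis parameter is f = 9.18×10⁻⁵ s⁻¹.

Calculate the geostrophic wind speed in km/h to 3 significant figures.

Pressure gradient: |∂P/∂n| = 1500 Pa / 133000 m = 1.13×10⁻² Pa/m
Geostrophic balance (pressure-gradient force = Coriolis force):
V_g = (1/(fρ)) |∂P/∂n| = 1.13×10⁻² / (9.18×10⁻⁵ × 1.13) = 109 m/s
Converting: 109 m/s × 3.6 = 391 km/h

391 km/h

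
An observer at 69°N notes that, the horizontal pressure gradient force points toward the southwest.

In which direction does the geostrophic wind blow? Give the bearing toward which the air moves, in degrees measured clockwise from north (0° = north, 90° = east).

315°

The pressure-gradient force points toward the southwest (bearing 225°).
Geostrophic balance: in the Northern Hemisphere the Coriolis force deflects motion to the right, so the geostrophic wind blows 90° to the right of the pressure-gradient force (low pressure on the left).
Rotating 225° by 90° clockwise gives 315° — the wind blows toward the northwest.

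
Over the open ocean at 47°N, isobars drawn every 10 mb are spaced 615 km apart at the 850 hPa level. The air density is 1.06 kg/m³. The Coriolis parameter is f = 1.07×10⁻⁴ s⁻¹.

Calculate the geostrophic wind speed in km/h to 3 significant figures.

51.6 km/h

Pressure gradient: |∂P/∂n| = 1000 Pa / 615000 m = 1.63×10⁻³ Pa/m
Geostrophic balance (pressure-gradient force = Coriolis force):
V_g = (1/(fρ)) |∂P/∂n| = 1.63×10⁻³ / (1.07×10⁻⁴ × 1.06) = 14.3 m/s
Converting: 14.3 m/s × 3.6 = 51.6 km/h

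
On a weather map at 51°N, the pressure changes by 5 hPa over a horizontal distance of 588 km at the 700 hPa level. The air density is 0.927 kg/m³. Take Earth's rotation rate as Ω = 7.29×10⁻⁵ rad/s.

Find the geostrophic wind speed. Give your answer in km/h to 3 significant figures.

29.1 km/h

Coriolis parameter at 51°N:
f = 2Ω sin φ = 2 × 7.29×10⁻⁵ × sin 51° = 1.13×10⁻⁴ s⁻¹
Pressure gradient: |∂P/∂n| = 500 Pa / 588000 m = 8.50×10⁻⁴ Pa/m
Geostrophic balance (pressure-gradient force = Coriolis force):
V_g = (1/(fρ)) |∂P/∂n| = 8.50×10⁻⁴ / (1.13×10⁻⁴ × 0.927) = 8.10 m/s
Converting: 8.10 m/s × 3.6 = 29.1 km/h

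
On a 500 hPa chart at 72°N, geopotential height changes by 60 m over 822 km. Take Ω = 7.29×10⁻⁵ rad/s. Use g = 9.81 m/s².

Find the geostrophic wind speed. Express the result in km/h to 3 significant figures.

18.6 km/h

Coriolis parameter at 72°N:
f = 2Ω sin φ = 2 × 7.29×10⁻⁵ × sin 72° = 1.39×10⁻⁴ s⁻¹
Height gradient: |∂Z/∂n| = 60 m / 822000 m = 7.30×10⁻⁵
On a pressure surface, geostrophic balance gives V_g = (g/f)|∂Z/∂n|:
V_g = 9.81 × 7.30×10⁻⁵ / 1.39×10⁻⁴ = 5.16 m/s
Converting: 5.16 m/s × 3.6 = 18.6 km/h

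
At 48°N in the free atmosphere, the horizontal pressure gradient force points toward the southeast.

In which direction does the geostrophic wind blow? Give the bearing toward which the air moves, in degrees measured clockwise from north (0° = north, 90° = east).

225°

The pressure-gradient force points toward the southeast (bearing 135°).
Geostrophic balance: in the Northern Hemisphere the Coriolis force deflects motion to the right, so the geostrophic wind blows 90° to the right of the pressure-gradient force (low pressure on the left).
Rotating 135° by 90° clockwise gives 225° — the wind blows toward the southwest.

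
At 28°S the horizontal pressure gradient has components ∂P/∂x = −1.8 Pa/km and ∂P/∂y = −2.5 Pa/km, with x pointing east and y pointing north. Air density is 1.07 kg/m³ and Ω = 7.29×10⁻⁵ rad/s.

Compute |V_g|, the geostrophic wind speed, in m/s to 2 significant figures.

Coriolis parameter at 28°S:
f = 2Ω sin φ = 2 × 7.29×10⁻⁵ × sin 28° = 6.84×10⁻⁵ s⁻¹
In the Southern Hemisphere f is negative: f = −6.84×10⁻⁵ s⁻¹.
Component geostrophic relations (x east, y north):
u_g = −(1/(fρ)) ∂P/∂y,  v_g = (1/(fρ)) ∂P/∂x
u_g = −(−2.5×10⁻³)/(−6.84×10⁻⁵ × 1.07) = −34.1 m/s;  v_g = (−1.8×10⁻³)/(−6.84×10⁻⁵ × 1.07) = 24.6 m/s
|V_g| = √(u_g² + v_g²) = 42.1 m/s

42 m/s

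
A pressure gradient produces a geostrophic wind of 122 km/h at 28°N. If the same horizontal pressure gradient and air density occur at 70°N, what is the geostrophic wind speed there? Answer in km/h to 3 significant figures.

With the same pressure gradient and density, V_g ∝ 1/f ∝ 1/sin φ.
V₂ = V₁ · sin φ₁ / sin φ₂ = 122 × sin 28° / sin 70°
V₂ = 122 × 0.4695/0.9397 = 61.0 km/h

61.0 km/h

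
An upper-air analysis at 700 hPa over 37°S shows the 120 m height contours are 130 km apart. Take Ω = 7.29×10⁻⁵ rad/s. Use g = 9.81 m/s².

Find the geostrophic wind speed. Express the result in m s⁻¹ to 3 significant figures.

103 m s⁻¹

Coriolis parameter at 37°S:
f = 2Ω sin φ = 2 × 7.29×10⁻⁵ × sin 37° = 8.77×10⁻⁵ s⁻¹
Height gradient: |∂Z/∂n| = 120 m / 130000 m = 9.23×10⁻⁴
On a pressure surface, geostrophic balance gives V_g = (g/f)|∂Z/∂n|:
V_g = 9.81 × 9.23×10⁻⁴ / 8.77×10⁻⁵ = 103 m/s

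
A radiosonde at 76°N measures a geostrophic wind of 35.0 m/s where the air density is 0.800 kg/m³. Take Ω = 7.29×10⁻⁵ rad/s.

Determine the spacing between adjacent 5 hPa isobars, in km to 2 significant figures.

Coriolis parameter at 76°N:
f = 2Ω sin φ = 2 × 7.29×10⁻⁵ × sin 76° = 1.41×10⁻⁴ s⁻¹
Geostrophic balance rearranged: |∂P/∂n| = f ρ V_g
|∂P/∂n| = 1.41×10⁻⁴ × 0.800 × 35.0 = 3.96×10⁻³ Pa/m
Isobar spacing: Δn = ΔP/|∂P/∂n| = 500 Pa / 3.96×10⁻³ Pa/m = 126226 m ≈ 130 km

130 km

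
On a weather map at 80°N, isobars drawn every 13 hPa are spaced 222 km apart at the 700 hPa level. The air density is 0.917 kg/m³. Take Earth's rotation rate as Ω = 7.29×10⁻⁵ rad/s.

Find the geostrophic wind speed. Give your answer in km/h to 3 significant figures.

160 km/h

Coriolis parameter at 80°N:
f = 2Ω sin φ = 2 × 7.29×10⁻⁵ × sin 80° = 1.44×10⁻⁴ s⁻¹
Pressure gradient: |∂P/∂n| = 1300 Pa / 222000 m = 5.86×10⁻³ Pa/m
Geostrophic balance (pressure-gradient force = Coriolis force):
V_g = (1/(fρ)) |∂P/∂n| = 5.86×10⁻³ / (1.44×10⁻⁴ × 0.917) = 44.5 m/s
Converting: 44.5 m/s × 3.6 = 160 km/h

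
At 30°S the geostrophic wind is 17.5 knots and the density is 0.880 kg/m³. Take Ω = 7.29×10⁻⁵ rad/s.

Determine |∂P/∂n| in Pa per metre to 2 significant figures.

5.8×10⁻⁴ Pa/m

Coriolis parameter at 30°S:
f = 2Ω sin φ = 2 × 7.29×10⁻⁵ × sin 30° = 7.29×10⁻⁵ s⁻¹
Wind speed in SI: 17.5 knots = 9.00 m/s
Geostrophic balance rearranged: |∂P/∂n| = f ρ V_g
|∂P/∂n| = 7.29×10⁻⁵ × 0.880 × 9.00 = 5.78×10⁻⁴ Pa/m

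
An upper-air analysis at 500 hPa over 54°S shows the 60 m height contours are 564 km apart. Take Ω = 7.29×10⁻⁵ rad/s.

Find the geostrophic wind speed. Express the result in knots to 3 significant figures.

17.2 knots

Coriolis parameter at 54°S:
f = 2Ω sin φ = 2 × 7.29×10⁻⁵ × sin 54° = 1.18×10⁻⁴ s⁻¹
Height gradient: |∂Z/∂n| = 60 m / 564000 m = 1.06×10⁻⁴
On a pressure surface, geostrophic balance gives V_g = (g/f)|∂Z/∂n|:
V_g = 9.81 × 1.06×10⁻⁴ / 1.18×10⁻⁴ = 8.85 m/s
Converting: 8.85 m/s × 1.944 = 17.2 knots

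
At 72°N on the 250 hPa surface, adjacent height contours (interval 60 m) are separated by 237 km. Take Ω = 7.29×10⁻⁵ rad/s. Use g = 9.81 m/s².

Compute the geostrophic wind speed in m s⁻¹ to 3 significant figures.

17.9 m s⁻¹

Coriolis parameter at 72°N:
f = 2Ω sin φ = 2 × 7.29×10⁻⁵ × sin 72° = 1.39×10⁻⁴ s⁻¹
Height gradient: |∂Z/∂n| = 60 m / 237000 m = 2.53×10⁻⁴
On a pressure surface, geostrophic balance gives V_g = (g/f)|∂Z/∂n|:
V_g = 9.81 × 2.53×10⁻⁴ / 1.39×10⁻⁴ = 17.9 m/s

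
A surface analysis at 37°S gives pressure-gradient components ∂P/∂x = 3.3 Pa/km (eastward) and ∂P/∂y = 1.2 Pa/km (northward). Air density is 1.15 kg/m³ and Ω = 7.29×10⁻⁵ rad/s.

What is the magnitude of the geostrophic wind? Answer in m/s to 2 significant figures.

Coriolis parameter at 37°S:
f = 2Ω sin φ = 2 × 7.29×10⁻⁵ × sin 37° = 8.77×10⁻⁵ s⁻¹
In the Southern Hemisphere f is negative: f = −8.77×10⁻⁵ s⁻¹.
Component geostrophic relations (x east, y north):
u_g = −(1/(fρ)) ∂P/∂y,  v_g = (1/(fρ)) ∂P/∂x
u_g = −(1.2×10⁻³)/(−8.77×10⁻⁵ × 1.15) = 11.9 m/s;  v_g = (3.3×10⁻³)/(−8.77×10⁻⁵ × 1.15) = −32.7 m/s
|V_g| = √(u_g² + v_g²) = 34.8 m/s

35 m/s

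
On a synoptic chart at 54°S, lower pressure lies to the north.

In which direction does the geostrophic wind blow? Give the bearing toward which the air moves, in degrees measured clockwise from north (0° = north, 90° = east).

The pressure-gradient force points toward the north (bearing 000°).
Geostrophic balance: in the Southern Hemisphere the Coriolis force deflects motion to the left, so the geostrophic wind blows 90° to the left of the pressure-gradient force (low pressure on the right).
Rotating 000° by 90° counterclockwise gives 270° — the wind blows toward the west.

270°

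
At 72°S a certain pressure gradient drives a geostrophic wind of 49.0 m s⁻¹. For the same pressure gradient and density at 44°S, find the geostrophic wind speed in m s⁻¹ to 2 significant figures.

67 m s⁻¹

With the same pressure gradient and density, V_g ∝ 1/f ∝ 1/sin φ.
V₂ = V₁ · sin φ₁ / sin φ₂ = 49.0 × sin 72° / sin 44°
V₂ = 49.0 × 0.9511/0.6947 = 67 m s⁻¹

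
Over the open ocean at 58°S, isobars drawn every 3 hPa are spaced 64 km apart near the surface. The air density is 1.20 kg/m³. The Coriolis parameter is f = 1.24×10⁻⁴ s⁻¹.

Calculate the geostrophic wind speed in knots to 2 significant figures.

61 knots

Pressure gradient: |∂P/∂n| = 300 Pa / 64000 m = 4.69×10⁻³ Pa/m
Geostrophic balance (pressure-gradient force = Coriolis force):
V_g = (1/(fρ)) |∂P/∂n| = 4.69×10⁻³ / (1.24×10⁻⁴ × 1.20) = 31.5 m/s
Converting: 31.5 m/s × 1.944 = 61 knots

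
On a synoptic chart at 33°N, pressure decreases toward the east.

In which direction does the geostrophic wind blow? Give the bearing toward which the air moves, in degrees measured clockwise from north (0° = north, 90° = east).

180°

The pressure-gradient force points toward the east (bearing 090°).
Geostrophic balance: in the Northern Hemisphere the Coriolis force deflects motion to the right, so the geostrophic wind blows 90° to the right of the pressure-gradient force (low pressure on the left).
Rotating 090° by 90° clockwise gives 180° — the wind blows toward the south.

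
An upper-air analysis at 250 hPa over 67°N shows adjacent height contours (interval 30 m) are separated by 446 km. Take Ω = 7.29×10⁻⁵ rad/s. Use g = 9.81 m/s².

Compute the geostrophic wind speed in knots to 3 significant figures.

9.56 knots

Coriolis parameter at 67°N:
f = 2Ω sin φ = 2 × 7.29×10⁻⁵ × sin 67° = 1.34×10⁻⁴ s⁻¹
Height gradient: |∂Z/∂n| = 30 m / 446000 m = 6.73×10⁻⁵
On a pressure surface, geostrophic balance gives V_g = (g/f)|∂Z/∂n|:
V_g = 9.81 × 6.73×10⁻⁵ / 1.34×10⁻⁴ = 4.92 m/s
Converting: 4.92 m/s × 1.944 = 9.56 knots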